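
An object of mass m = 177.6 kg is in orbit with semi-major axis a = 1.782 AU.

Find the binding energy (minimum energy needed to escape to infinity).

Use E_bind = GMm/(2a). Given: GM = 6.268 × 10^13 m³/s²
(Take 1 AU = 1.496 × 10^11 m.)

Convert to SI: a = 1.782 AU = 2.66587e+11 m.
Total orbital energy is E = −GMm/(2a); binding energy is E_bind = −E = GMm/(2a).
E_bind = 6.268e+13 · 177.6 / (2 · 2.66587e+11) J ≈ 2.088e+04 J = 20.88 kJ.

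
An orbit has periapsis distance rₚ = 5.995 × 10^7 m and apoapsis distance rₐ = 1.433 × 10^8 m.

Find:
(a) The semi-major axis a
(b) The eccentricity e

(a) a = (rₚ + rₐ) / 2 = (5.995e+07 + 1.433e+08) / 2 ≈ 1.016e+08 m = 1.016 × 10^8 m.
(b) e = (rₐ − rₚ) / (rₐ + rₚ) = (1.433e+08 − 5.995e+07) / (1.433e+08 + 5.995e+07) ≈ 0.4101.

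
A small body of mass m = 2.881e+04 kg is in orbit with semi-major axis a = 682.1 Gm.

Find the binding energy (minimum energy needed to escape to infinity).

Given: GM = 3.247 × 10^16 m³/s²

Convert to SI: a = 682.1 Gm = 6.821e+11 m.
Total orbital energy is E = −GMm/(2a); binding energy is E_bind = −E = GMm/(2a).
E_bind = 3.247e+16 · 2.881e+04 / (2 · 6.821e+11) J ≈ 6.857e+08 J = 685.7 MJ.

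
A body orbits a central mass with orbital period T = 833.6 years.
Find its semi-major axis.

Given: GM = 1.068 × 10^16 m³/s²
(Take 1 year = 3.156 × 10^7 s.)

Convert to SI: T = 833.6 years = 2.63084e+10 s.
Invert Kepler's third law: a = (GM · T² / (4π²))^(1/3).
Substituting T = 2.63084e+10 s and GM = 1.068e+16 m³/s²:
a = (1.068e+16 · (2.63084e+10)² / (4π²))^(1/3) m
a ≈ 5.721e+11 m = 572.1 Gm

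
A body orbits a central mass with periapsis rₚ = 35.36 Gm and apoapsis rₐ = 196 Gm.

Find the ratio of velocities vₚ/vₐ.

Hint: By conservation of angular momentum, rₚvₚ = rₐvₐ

Convert to SI: rₚ = 35.36 Gm = 3.536e+10 m; rₐ = 196 Gm = 1.96e+11 m.
Conservation of angular momentum gives rₚvₚ = rₐvₐ, so vₚ/vₐ = rₐ/rₚ.
vₚ/vₐ = 1.96e+11 / 3.536e+10 ≈ 5.543.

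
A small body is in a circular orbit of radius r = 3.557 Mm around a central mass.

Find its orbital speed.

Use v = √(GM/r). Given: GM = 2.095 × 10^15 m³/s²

Convert to SI: r = 3.557 Mm = 3.557e+06 m.
For a circular orbit, gravity supplies the centripetal force, so v = √(GM / r).
v = √(2.095e+15 / 3.557e+06) m/s ≈ 2.427e+04 m/s = 24.27 km/s.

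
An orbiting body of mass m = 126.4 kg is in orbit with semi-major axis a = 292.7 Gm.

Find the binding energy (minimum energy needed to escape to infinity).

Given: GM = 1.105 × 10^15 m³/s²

Convert to SI: a = 292.7 Gm = 2.927e+11 m.
Total orbital energy is E = −GMm/(2a); binding energy is E_bind = −E = GMm/(2a).
E_bind = 1.105e+15 · 126.4 / (2 · 2.927e+11) J ≈ 2.386e+05 J = 238.6 kJ.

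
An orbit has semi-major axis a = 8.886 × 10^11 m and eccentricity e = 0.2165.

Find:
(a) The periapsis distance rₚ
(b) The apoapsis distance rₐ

(a) rₚ = a(1 − e) = 8.886e+11 · (1 − 0.2165) = 8.886e+11 · 0.7835 ≈ 6.962e+11 m = 6.962 × 10^11 m.
(b) rₐ = a(1 + e) = 8.886e+11 · (1 + 0.2165) = 8.886e+11 · 1.2165 ≈ 1.081e+12 m = 1.081 × 10^12 m.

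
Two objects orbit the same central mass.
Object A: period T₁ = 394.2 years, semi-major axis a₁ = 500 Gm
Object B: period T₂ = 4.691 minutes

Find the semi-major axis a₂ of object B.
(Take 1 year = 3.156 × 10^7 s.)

Convert to SI: T₁ = 394.2 years = 1.2441e+10 s; a₁ = 500 Gm = 5e+11 m; T₂ = 4.691 minutes = 281.46 s.
Kepler's third law: (T₁/T₂)² = (a₁/a₂)³ ⇒ a₂ = a₁ · (T₂/T₁)^(2/3).
T₂/T₁ = 281.46 / 1.2441e+10 = 2.26237e-08.
a₂ = 5e+11 · (2.26237e-08)^(2/3) m ≈ 4e+06 m = 4 Mm.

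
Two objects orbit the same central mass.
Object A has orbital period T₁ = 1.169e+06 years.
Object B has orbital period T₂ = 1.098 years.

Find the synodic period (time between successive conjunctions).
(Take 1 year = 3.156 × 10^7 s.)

Convert to SI: T₁ = 1.169e+06 years = 3.68936e+13 s; T₂ = 1.098 years = 3.46529e+07 s.
T_syn = |T₁ · T₂ / (T₁ − T₂)|.
T_syn = |3.68936e+13 · 3.46529e+07 / (3.68936e+13 − 3.46529e+07)| s ≈ 3.465e+07 s = 1.098 years.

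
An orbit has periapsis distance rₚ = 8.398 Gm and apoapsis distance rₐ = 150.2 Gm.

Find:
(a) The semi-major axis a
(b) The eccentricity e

Convert to SI: rₚ = 8.398 Gm = 8.398e+09 m; rₐ = 150.2 Gm = 1.502e+11 m.
(a) a = (rₚ + rₐ) / 2 = (8.398e+09 + 1.502e+11) / 2 ≈ 7.93e+10 m = 79.3 Gm.
(b) e = (rₐ − rₚ) / (rₐ + rₚ) = (1.502e+11 − 8.398e+09) / (1.502e+11 + 8.398e+09) ≈ 0.8941.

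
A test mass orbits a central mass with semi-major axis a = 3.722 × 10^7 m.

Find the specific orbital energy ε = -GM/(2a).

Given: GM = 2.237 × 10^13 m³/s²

ε = −GM / (2a).
ε = −2.237e+13 / (2 · 3.722e+07) J/kg ≈ -3.005e+05 J/kg = -300.5 kJ/kg.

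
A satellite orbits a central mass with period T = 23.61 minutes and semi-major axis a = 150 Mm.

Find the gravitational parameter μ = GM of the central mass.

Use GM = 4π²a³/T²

Convert to SI: T = 23.61 minutes = 1416.6 s; a = 150 Mm = 1.5e+08 m.
GM = 4π² · a³ / T².
GM = 4π² · (1.5e+08)³ / (1416.6)² m³/s² ≈ 6.64e+19 m³/s² = 6.64 × 10^19 m³/s².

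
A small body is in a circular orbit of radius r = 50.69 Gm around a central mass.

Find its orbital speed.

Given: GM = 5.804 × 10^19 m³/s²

Convert to SI: r = 50.69 Gm = 5.069e+10 m.
For a circular orbit, gravity supplies the centripetal force, so v = √(GM / r).
v = √(5.804e+19 / 5.069e+10) m/s ≈ 3.384e+04 m/s = 33.84 km/s.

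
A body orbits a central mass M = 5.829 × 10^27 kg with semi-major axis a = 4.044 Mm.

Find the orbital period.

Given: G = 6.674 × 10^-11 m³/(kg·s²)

Convert to SI: a = 4.044 Mm = 4.044e+06 m.
GM = G · M = 6.674e-11 · 5.829e+27 = 3.89027e+17 m³/s².
Kepler's third law: T = 2π √(a³ / GM).
Substituting a = 4.044e+06 m and GM = 3.89027e+17 m³/s²:
T = 2π √((4.044e+06)³ / 3.89027e+17) s
T ≈ 81.92 s = 1.365 minutes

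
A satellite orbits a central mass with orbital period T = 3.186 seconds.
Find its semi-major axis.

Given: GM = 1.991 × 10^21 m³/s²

Invert Kepler's third law: a = (GM · T² / (4π²))^(1/3).
Substituting T = 3.186 s and GM = 1.991e+21 m³/s²:
a = (1.991e+21 · (3.186)² / (4π²))^(1/3) m
a ≈ 8e+06 m = 8 Mm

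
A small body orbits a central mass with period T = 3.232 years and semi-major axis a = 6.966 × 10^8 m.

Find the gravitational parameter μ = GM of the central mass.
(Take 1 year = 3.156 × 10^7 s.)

Convert to SI: T = 3.232 years = 1.02002e+08 s.
GM = 4π² · a³ / T².
GM = 4π² · (6.966e+08)³ / (1.02002e+08)² m³/s² ≈ 1.283e+12 m³/s² = 1.283 × 10^12 m³/s².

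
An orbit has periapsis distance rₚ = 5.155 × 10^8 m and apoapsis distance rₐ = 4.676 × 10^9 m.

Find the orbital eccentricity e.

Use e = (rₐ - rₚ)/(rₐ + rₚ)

e = (rₐ − rₚ) / (rₐ + rₚ).
e = (4.676e+09 − 5.155e+08) / (4.676e+09 + 5.155e+08) = 4.1605e+09 / 5.1915e+09 ≈ 0.8014.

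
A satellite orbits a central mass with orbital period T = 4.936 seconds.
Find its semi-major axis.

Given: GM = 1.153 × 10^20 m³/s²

Invert Kepler's third law: a = (GM · T² / (4π²))^(1/3).
Substituting T = 4.936 s and GM = 1.153e+20 m³/s²:
a = (1.153e+20 · (4.936)² / (4π²))^(1/3) m
a ≈ 4.144e+06 m = 4.144 Mm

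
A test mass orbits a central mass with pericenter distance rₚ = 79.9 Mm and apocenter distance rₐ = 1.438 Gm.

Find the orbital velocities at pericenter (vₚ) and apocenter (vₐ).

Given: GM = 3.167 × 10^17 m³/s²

Convert to SI: rₚ = 79.9 Mm = 7.99e+07 m; rₐ = 1.438 Gm = 1.438e+09 m.
Use the vis-viva equation v² = GM(2/r − 1/a) with a = (rₚ + rₐ)/2 = (7.99e+07 + 1.438e+09)/2 = 7.5895e+08 m.
vₚ = √(GM · (2/rₚ − 1/a)) = √(3.167e+17 · (2/7.99e+07 − 1/7.5895e+08)) m/s ≈ 8.666e+04 m/s = 86.66 km/s.
vₐ = √(GM · (2/rₐ − 1/a)) = √(3.167e+17 · (2/1.438e+09 − 1/7.5895e+08)) m/s ≈ 4815 m/s = 4.815 km/s.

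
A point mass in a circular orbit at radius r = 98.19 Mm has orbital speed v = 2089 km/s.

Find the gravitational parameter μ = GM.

Convert to SI: r = 98.19 Mm = 9.819e+07 m; v = 2089 km/s = 2.089e+06 m/s.
For a circular orbit v² = GM/r, so GM = v² · r.
GM = (2.089e+06)² · 9.819e+07 m³/s² ≈ 4.285e+20 m³/s² = 4.285 × 10^20 m³/s².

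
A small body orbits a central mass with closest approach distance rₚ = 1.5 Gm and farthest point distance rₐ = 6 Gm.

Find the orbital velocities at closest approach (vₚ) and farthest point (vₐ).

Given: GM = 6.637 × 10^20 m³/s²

Convert to SI: rₚ = 1.5 Gm = 1.5e+09 m; rₐ = 6 Gm = 6e+09 m.
Use the vis-viva equation v² = GM(2/r − 1/a) with a = (rₚ + rₐ)/2 = (1.5e+09 + 6e+09)/2 = 3.75e+09 m.
vₚ = √(GM · (2/rₚ − 1/a)) = √(6.637e+20 · (2/1.5e+09 − 1/3.75e+09)) m/s ≈ 8.414e+05 m/s = 841.4 km/s.
vₐ = √(GM · (2/rₐ − 1/a)) = √(6.637e+20 · (2/6e+09 − 1/3.75e+09)) m/s ≈ 2.103e+05 m/s = 210.3 km/s.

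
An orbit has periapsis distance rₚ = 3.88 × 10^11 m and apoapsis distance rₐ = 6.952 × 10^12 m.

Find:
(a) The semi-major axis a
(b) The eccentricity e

(a) a = (rₚ + rₐ) / 2 = (3.88e+11 + 6.952e+12) / 2 ≈ 3.67e+12 m = 3.67 × 10^12 m.
(b) e = (rₐ − rₚ) / (rₐ + rₚ) = (6.952e+12 − 3.88e+11) / (6.952e+12 + 3.88e+11) ≈ 0.8943.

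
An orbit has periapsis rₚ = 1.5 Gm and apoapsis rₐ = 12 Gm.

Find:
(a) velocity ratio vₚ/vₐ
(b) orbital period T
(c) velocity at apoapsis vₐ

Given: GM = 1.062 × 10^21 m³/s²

Convert to SI: rₚ = 1.5 Gm = 1.5e+09 m; rₐ = 12 Gm = 1.2e+10 m.
(a) Conservation of angular momentum (rₚvₚ = rₐvₐ) gives vₚ/vₐ = rₐ/rₚ = 1.2e+10/1.5e+09 ≈ 8
(b) With a = (rₚ + rₐ)/2 = 6.75e+09 m, T = 2π √(a³/GM) = 2π √((6.75e+09)³/1.062e+21) s ≈ 1.069e+05 s
(c) With a = (rₚ + rₐ)/2 = 6.75e+09 m, vₐ = √(GM (2/rₐ − 1/a)) = √(1.062e+21 · (2/1.2e+10 − 1/6.75e+09)) m/s ≈ 1.402e+05 m/s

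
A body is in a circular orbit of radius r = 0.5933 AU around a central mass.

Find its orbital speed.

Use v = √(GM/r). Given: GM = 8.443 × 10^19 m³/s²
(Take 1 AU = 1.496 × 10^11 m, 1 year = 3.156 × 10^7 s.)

Convert to SI: r = 0.5933 AU = 8.87577e+10 m.
For a circular orbit, gravity supplies the centripetal force, so v = √(GM / r).
v = √(8.443e+19 / 8.87577e+10) m/s ≈ 3.084e+04 m/s = 6.507 AU/year.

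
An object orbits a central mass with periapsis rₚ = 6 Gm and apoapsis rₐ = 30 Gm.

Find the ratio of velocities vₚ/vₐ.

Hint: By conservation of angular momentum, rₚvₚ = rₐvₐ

Convert to SI: rₚ = 6 Gm = 6e+09 m; rₐ = 30 Gm = 3e+10 m.
Conservation of angular momentum gives rₚvₚ = rₐvₐ, so vₚ/vₐ = rₐ/rₚ.
vₚ/vₐ = 3e+10 / 6e+09 ≈ 5.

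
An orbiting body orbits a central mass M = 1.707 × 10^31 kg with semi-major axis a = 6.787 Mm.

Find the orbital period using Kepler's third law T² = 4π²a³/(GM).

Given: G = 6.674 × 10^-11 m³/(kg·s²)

Convert to SI: a = 6.787 Mm = 6.787e+06 m.
GM = G · M = 6.674e-11 · 1.707e+31 = 1.13925e+21 m³/s².
Kepler's third law: T = 2π √(a³ / GM).
Substituting a = 6.787e+06 m and GM = 1.13925e+21 m³/s²:
T = 2π √((6.787e+06)³ / 1.13925e+21) s
T ≈ 3.291 s = 3.291 seconds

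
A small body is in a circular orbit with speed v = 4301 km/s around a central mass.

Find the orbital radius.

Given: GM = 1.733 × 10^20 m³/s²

Convert to SI: v = 4301 km/s = 4.301e+06 m/s.
For a circular orbit, v² = GM / r, so r = GM / v².
r = 1.733e+20 / (4.301e+06)² m ≈ 9.368e+06 m = 9.368 Mm.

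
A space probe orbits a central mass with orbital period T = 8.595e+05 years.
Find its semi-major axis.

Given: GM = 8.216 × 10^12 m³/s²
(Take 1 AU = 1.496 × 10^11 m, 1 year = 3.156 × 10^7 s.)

Convert to SI: T = 8.595e+05 years = 2.71258e+13 s.
Invert Kepler's third law: a = (GM · T² / (4π²))^(1/3).
Substituting T = 2.71258e+13 s and GM = 8.216e+12 m³/s²:
a = (8.216e+12 · (2.71258e+13)² / (4π²))^(1/3) m
a ≈ 5.35e+12 m = 35.76 AU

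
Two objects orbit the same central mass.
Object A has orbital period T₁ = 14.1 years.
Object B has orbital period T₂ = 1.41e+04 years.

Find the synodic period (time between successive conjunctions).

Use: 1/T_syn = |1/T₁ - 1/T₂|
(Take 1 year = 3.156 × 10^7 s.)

Convert to SI: T₁ = 14.1 years = 4.44996e+08 s; T₂ = 1.41e+04 years = 4.44996e+11 s.
T_syn = |T₁ · T₂ / (T₁ − T₂)|.
T_syn = |4.44996e+08 · 4.44996e+11 / (4.44996e+08 − 4.44996e+11)| s ≈ 4.454e+08 s = 14.11 years.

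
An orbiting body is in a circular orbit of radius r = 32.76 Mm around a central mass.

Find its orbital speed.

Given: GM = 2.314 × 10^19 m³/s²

Convert to SI: r = 32.76 Mm = 3.276e+07 m.
For a circular orbit, gravity supplies the centripetal force, so v = √(GM / r).
v = √(2.314e+19 / 3.276e+07) m/s ≈ 8.404e+05 m/s = 840.4 km/s.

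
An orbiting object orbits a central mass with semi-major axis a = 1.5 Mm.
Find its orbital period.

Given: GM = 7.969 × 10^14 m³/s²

Convert to SI: a = 1.5 Mm = 1.5e+06 m.
Kepler's third law: T = 2π √(a³ / GM).
Substituting a = 1.5e+06 m and GM = 7.969e+14 m³/s²:
T = 2π √((1.5e+06)³ / 7.969e+14) s
T ≈ 408.9 s = 6.815 minutes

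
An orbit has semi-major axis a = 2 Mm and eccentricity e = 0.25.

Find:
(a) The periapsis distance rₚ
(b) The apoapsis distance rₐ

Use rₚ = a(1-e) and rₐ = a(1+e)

Convert to SI: a = 2 Mm = 2e+06 m.
(a) rₚ = a(1 − e) = 2e+06 · (1 − 0.25) = 2e+06 · 0.75 ≈ 1.5e+06 m = 1.5 Mm.
(b) rₐ = a(1 + e) = 2e+06 · (1 + 0.25) = 2e+06 · 1.25 ≈ 2.5e+06 m = 2.5 Mm.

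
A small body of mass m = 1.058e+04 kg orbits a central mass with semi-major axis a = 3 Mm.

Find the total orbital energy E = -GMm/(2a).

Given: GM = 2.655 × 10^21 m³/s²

Convert to SI: a = 3 Mm = 3e+06 m.
E = −GMm / (2a).
E = −2.655e+21 · 1.058e+04 / (2 · 3e+06) J ≈ -4.682e+18 J = -4.682 EJ.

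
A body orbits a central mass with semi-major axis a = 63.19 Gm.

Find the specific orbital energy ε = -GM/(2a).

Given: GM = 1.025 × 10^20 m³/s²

Convert to SI: a = 63.19 Gm = 6.319e+10 m.
ε = −GM / (2a).
ε = −1.025e+20 / (2 · 6.319e+10) J/kg ≈ -8.11e+08 J/kg = -811 MJ/kg.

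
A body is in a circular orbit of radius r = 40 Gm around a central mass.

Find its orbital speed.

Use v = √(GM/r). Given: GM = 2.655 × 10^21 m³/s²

Convert to SI: r = 40 Gm = 4e+10 m.
For a circular orbit, gravity supplies the centripetal force, so v = √(GM / r).
v = √(2.655e+21 / 4e+10) m/s ≈ 2.576e+05 m/s = 257.6 km/s.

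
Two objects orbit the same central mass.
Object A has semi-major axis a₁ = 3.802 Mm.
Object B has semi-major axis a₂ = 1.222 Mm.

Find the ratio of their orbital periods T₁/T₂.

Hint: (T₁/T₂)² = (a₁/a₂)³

Convert to SI: a₁ = 3.802 Mm = 3.802e+06 m; a₂ = 1.222 Mm = 1.222e+06 m.
From Kepler's third law, (T₁/T₂)² = (a₁/a₂)³, so T₁/T₂ = (a₁/a₂)^(3/2).
a₁/a₂ = 3.802e+06 / 1.222e+06 = 3.11129.
T₁/T₂ = (3.11129)^(3/2) ≈ 5.488.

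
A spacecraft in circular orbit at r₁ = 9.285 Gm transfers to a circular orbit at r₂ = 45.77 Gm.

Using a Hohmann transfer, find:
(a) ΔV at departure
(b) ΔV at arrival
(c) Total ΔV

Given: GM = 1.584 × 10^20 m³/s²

Convert to SI: r₁ = 9.285 Gm = 9.285e+09 m; r₂ = 45.77 Gm = 4.577e+10 m.
Transfer semi-major axis: a_t = (r₁ + r₂)/2 = (9.285e+09 + 4.577e+10)/2 = 2.75275e+10 m.
Circular speeds: v₁ = √(GM/r₁) = 130613 m/s, v₂ = √(GM/r₂) = 58828.4 m/s.
Transfer speeds (vis-viva v² = GM(2/r − 1/a_t)): v₁ᵗ = 168420 m/s, v₂ᵗ = 34166 m/s.
(a) ΔV₁ = |v₁ᵗ − v₁| ≈ 3.781e+04 m/s = 37.81 km/s.
(b) ΔV₂ = |v₂ − v₂ᵗ| ≈ 2.466e+04 m/s = 24.66 km/s.
(c) ΔV_total = ΔV₁ + ΔV₂ ≈ 6.247e+04 m/s = 62.47 km/s.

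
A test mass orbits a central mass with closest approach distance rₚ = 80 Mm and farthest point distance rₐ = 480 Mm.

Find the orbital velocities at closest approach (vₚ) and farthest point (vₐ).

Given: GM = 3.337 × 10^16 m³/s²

Convert to SI: rₚ = 80 Mm = 8e+07 m; rₐ = 480 Mm = 4.8e+08 m.
Use the vis-viva equation v² = GM(2/r − 1/a) with a = (rₚ + rₐ)/2 = (8e+07 + 4.8e+08)/2 = 2.8e+08 m.
vₚ = √(GM · (2/rₚ − 1/a)) = √(3.337e+16 · (2/8e+07 − 1/2.8e+08)) m/s ≈ 2.674e+04 m/s = 26.74 km/s.
vₐ = √(GM · (2/rₐ − 1/a)) = √(3.337e+16 · (2/4.8e+08 − 1/2.8e+08)) m/s ≈ 4457 m/s = 4.457 km/s.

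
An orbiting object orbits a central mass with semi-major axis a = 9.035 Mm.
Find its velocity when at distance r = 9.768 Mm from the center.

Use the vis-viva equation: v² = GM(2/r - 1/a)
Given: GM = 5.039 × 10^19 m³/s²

Convert to SI: a = 9.035 Mm = 9.035e+06 m; r = 9.768 Mm = 9.768e+06 m.
Vis-viva: v = √(GM · (2/r − 1/a)).
2/r − 1/a = 2/9.768e+06 − 1/9.035e+06 = 9.40695e-08 m⁻¹.
v = √(5.039e+19 · 9.40695e-08) m/s ≈ 2.177e+06 m/s = 2177 km/s.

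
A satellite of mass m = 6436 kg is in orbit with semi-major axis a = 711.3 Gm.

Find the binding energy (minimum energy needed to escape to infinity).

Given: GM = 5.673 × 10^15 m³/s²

Convert to SI: a = 711.3 Gm = 7.113e+11 m.
Total orbital energy is E = −GMm/(2a); binding energy is E_bind = −E = GMm/(2a).
E_bind = 5.673e+15 · 6436 / (2 · 7.113e+11) J ≈ 2.567e+07 J = 25.67 MJ.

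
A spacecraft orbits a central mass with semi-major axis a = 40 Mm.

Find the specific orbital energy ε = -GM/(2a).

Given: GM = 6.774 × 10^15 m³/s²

Convert to SI: a = 40 Mm = 4e+07 m.
ε = −GM / (2a).
ε = −6.774e+15 / (2 · 4e+07) J/kg ≈ -8.468e+07 J/kg = -84.67 MJ/kg.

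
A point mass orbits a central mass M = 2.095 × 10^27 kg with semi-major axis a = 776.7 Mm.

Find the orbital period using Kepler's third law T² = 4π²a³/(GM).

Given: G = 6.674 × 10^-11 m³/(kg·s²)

Convert to SI: a = 776.7 Mm = 7.767e+08 m.
GM = G · M = 6.674e-11 · 2.095e+27 = 1.3982e+17 m³/s².
Kepler's third law: T = 2π √(a³ / GM).
Substituting a = 7.767e+08 m and GM = 1.3982e+17 m³/s²:
T = 2π √((7.767e+08)³ / 1.3982e+17) s
T ≈ 3.637e+05 s = 4.21 days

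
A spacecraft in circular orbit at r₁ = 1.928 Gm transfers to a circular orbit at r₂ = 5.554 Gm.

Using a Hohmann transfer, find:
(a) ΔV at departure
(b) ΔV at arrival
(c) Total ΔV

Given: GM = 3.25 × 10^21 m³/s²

Convert to SI: r₁ = 1.928 Gm = 1.928e+09 m; r₂ = 5.554 Gm = 5.554e+09 m.
Transfer semi-major axis: a_t = (r₁ + r₂)/2 = (1.928e+09 + 5.554e+09)/2 = 3.741e+09 m.
Circular speeds: v₁ = √(GM/r₁) = 1.29834e+06 m/s, v₂ = √(GM/r₂) = 764960 m/s.
Transfer speeds (vis-viva v² = GM(2/r − 1/a_t)): v₁ᵗ = 1.58197e+06 m/s, v₂ᵗ = 549159 m/s.
(a) ΔV₁ = |v₁ᵗ − v₁| ≈ 2.836e+05 m/s = 283.6 km/s.
(b) ΔV₂ = |v₂ − v₂ᵗ| ≈ 2.158e+05 m/s = 215.8 km/s.
(c) ΔV_total = ΔV₁ + ΔV₂ ≈ 4.994e+05 m/s = 499.4 km/s.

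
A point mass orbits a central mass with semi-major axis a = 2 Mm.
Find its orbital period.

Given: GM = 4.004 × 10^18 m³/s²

Convert to SI: a = 2 Mm = 2e+06 m.
Kepler's third law: T = 2π √(a³ / GM).
Substituting a = 2e+06 m and GM = 4.004e+18 m³/s²:
T = 2π √((2e+06)³ / 4.004e+18) s
T ≈ 8.881 s = 8.881 seconds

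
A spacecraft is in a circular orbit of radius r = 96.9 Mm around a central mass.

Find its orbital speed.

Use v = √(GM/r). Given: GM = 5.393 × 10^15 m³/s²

Convert to SI: r = 96.9 Mm = 9.69e+07 m.
For a circular orbit, gravity supplies the centripetal force, so v = √(GM / r).
v = √(5.393e+15 / 9.69e+07) m/s ≈ 7460 m/s = 7.46 km/s.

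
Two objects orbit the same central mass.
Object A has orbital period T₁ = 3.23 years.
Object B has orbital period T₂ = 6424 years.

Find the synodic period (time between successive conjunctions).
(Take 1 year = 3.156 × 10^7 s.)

Convert to SI: T₁ = 3.23 years = 1.01939e+08 s; T₂ = 6424 years = 2.02741e+11 s.
T_syn = |T₁ · T₂ / (T₁ − T₂)|.
T_syn = |1.01939e+08 · 2.02741e+11 / (1.01939e+08 − 2.02741e+11)| s ≈ 1.02e+08 s = 3.232 years.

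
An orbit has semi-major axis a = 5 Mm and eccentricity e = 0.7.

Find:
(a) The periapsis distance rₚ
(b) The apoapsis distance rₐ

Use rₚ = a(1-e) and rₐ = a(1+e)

Convert to SI: a = 5 Mm = 5e+06 m.
(a) rₚ = a(1 − e) = 5e+06 · (1 − 0.7) = 5e+06 · 0.3 ≈ 1.5e+06 m = 1.5 Mm.
(b) rₐ = a(1 + e) = 5e+06 · (1 + 0.7) = 5e+06 · 1.7 ≈ 8.5e+06 m = 8.5 Mm.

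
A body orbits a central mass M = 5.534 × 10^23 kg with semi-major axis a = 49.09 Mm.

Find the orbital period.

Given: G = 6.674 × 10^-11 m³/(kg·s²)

Convert to SI: a = 49.09 Mm = 4.909e+07 m.
GM = G · M = 6.674e-11 · 5.534e+23 = 3.69339e+13 m³/s².
Kepler's third law: T = 2π √(a³ / GM).
Substituting a = 4.909e+07 m and GM = 3.69339e+13 m³/s²:
T = 2π √((4.909e+07)³ / 3.69339e+13) s
T ≈ 3.556e+05 s = 4.116 days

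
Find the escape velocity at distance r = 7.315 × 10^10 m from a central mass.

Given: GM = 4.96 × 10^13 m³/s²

Escape velocity comes from setting total energy to zero: ½v² − GM/r = 0 ⇒ v_esc = √(2GM / r).
v_esc = √(2 · 4.96e+13 / 7.315e+10) m/s ≈ 36.83 m/s = 36.83 m/s.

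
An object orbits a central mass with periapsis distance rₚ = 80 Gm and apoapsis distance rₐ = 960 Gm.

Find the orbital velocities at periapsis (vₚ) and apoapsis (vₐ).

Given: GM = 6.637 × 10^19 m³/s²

Convert to SI: rₚ = 80 Gm = 8e+10 m; rₐ = 960 Gm = 9.6e+11 m.
Use the vis-viva equation v² = GM(2/r − 1/a) with a = (rₚ + rₐ)/2 = (8e+10 + 9.6e+11)/2 = 5.2e+11 m.
vₚ = √(GM · (2/rₚ − 1/a)) = √(6.637e+19 · (2/8e+10 − 1/5.2e+11)) m/s ≈ 3.914e+04 m/s = 39.14 km/s.
vₐ = √(GM · (2/rₐ − 1/a)) = √(6.637e+19 · (2/9.6e+11 − 1/5.2e+11)) m/s ≈ 3261 m/s = 3.261 km/s.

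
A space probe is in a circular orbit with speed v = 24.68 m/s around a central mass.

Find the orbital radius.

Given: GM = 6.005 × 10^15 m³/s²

For a circular orbit, v² = GM / r, so r = GM / v².
r = 6.005e+15 / (24.68)² m ≈ 9.859e+12 m = 9.859 Tm.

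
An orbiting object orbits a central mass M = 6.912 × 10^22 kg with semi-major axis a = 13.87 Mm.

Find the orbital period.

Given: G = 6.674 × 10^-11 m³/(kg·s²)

Convert to SI: a = 13.87 Mm = 1.387e+07 m.
GM = G · M = 6.674e-11 · 6.912e+22 = 4.61307e+12 m³/s².
Kepler's third law: T = 2π √(a³ / GM).
Substituting a = 1.387e+07 m and GM = 4.61307e+12 m³/s²:
T = 2π √((1.387e+07)³ / 4.61307e+12) s
T ≈ 1.511e+05 s = 1.749 days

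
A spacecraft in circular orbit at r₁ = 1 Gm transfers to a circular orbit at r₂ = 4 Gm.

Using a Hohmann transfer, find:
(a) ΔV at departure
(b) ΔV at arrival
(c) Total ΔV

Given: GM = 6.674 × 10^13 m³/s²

Convert to SI: r₁ = 1 Gm = 1e+09 m; r₂ = 4 Gm = 4e+09 m.
Transfer semi-major axis: a_t = (r₁ + r₂)/2 = (1e+09 + 4e+09)/2 = 2.5e+09 m.
Circular speeds: v₁ = √(GM/r₁) = 258.341 m/s, v₂ = √(GM/r₂) = 129.17 m/s.
Transfer speeds (vis-viva v² = GM(2/r − 1/a_t)): v₁ᵗ = 326.778 m/s, v₂ᵗ = 81.6946 m/s.
(a) ΔV₁ = |v₁ᵗ − v₁| ≈ 68.44 m/s = 68.44 m/s.
(b) ΔV₂ = |v₂ − v₂ᵗ| ≈ 47.48 m/s = 47.48 m/s.
(c) ΔV_total = ΔV₁ + ΔV₂ ≈ 115.9 m/s = 115.9 m/s.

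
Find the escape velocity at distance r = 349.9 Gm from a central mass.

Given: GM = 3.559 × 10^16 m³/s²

Convert to SI: r = 349.9 Gm = 3.499e+11 m.
Escape velocity comes from setting total energy to zero: ½v² − GM/r = 0 ⇒ v_esc = √(2GM / r).
v_esc = √(2 · 3.559e+16 / 3.499e+11) m/s ≈ 451 m/s = 451 m/s.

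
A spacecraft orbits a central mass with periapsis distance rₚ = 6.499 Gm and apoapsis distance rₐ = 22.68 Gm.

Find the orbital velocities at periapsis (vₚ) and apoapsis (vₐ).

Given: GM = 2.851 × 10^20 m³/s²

Convert to SI: rₚ = 6.499 Gm = 6.499e+09 m; rₐ = 22.68 Gm = 2.268e+10 m.
Use the vis-viva equation v² = GM(2/r − 1/a) with a = (rₚ + rₐ)/2 = (6.499e+09 + 2.268e+10)/2 = 1.45895e+10 m.
vₚ = √(GM · (2/rₚ − 1/a)) = √(2.851e+20 · (2/6.499e+09 − 1/1.45895e+10)) m/s ≈ 2.611e+05 m/s = 261.1 km/s.
vₐ = √(GM · (2/rₐ − 1/a)) = √(2.851e+20 · (2/2.268e+10 − 1/1.45895e+10)) m/s ≈ 7.483e+04 m/s = 74.83 km/s.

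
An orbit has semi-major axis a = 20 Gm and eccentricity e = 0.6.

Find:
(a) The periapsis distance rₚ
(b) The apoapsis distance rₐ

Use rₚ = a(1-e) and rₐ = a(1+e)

Convert to SI: a = 20 Gm = 2e+10 m.
(a) rₚ = a(1 − e) = 2e+10 · (1 − 0.6) = 2e+10 · 0.4 ≈ 8e+09 m = 8 Gm.
(b) rₐ = a(1 + e) = 2e+10 · (1 + 0.6) = 2e+10 · 1.6 ≈ 3.2e+10 m = 32 Gm.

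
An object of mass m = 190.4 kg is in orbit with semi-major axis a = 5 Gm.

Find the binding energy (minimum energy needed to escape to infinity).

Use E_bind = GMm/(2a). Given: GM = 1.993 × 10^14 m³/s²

Convert to SI: a = 5 Gm = 5e+09 m.
Total orbital energy is E = −GMm/(2a); binding energy is E_bind = −E = GMm/(2a).
E_bind = 1.993e+14 · 190.4 / (2 · 5e+09) J ≈ 3.795e+06 J = 3.795 MJ.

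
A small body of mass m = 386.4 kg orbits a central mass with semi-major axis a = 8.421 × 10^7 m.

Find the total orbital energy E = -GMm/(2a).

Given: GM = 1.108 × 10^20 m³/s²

E = −GMm / (2a).
E = −1.108e+20 · 386.4 / (2 · 8.421e+07) J ≈ -2.542e+14 J = -254.2 TJ.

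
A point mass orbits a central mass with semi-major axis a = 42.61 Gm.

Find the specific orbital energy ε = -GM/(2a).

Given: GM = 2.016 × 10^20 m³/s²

Convert to SI: a = 42.61 Gm = 4.261e+10 m.
ε = −GM / (2a).
ε = −2.016e+20 / (2 · 4.261e+10) J/kg ≈ -2.366e+09 J/kg = -2.366 GJ/kg.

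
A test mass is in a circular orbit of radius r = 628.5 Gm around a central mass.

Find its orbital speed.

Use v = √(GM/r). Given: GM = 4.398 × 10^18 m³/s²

Convert to SI: r = 628.5 Gm = 6.285e+11 m.
For a circular orbit, gravity supplies the centripetal force, so v = √(GM / r).
v = √(4.398e+18 / 6.285e+11) m/s ≈ 2645 m/s = 2.645 km/s.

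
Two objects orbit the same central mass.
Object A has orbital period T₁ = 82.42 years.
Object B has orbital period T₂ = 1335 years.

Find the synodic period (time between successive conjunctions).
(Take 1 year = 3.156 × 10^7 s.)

Convert to SI: T₁ = 82.42 years = 2.60118e+09 s; T₂ = 1335 years = 4.21326e+10 s.
T_syn = |T₁ · T₂ / (T₁ − T₂)|.
T_syn = |2.60118e+09 · 4.21326e+10 / (2.60118e+09 − 4.21326e+10)| s ≈ 2.772e+09 s = 87.84 years.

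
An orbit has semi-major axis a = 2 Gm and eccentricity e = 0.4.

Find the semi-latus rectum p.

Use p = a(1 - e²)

Convert to SI: a = 2 Gm = 2e+09 m.
p = a (1 − e²).
p = 2e+09 · (1 − (0.4)²) = 2e+09 · 0.84 ≈ 1.68e+09 m = 1.68 Gm.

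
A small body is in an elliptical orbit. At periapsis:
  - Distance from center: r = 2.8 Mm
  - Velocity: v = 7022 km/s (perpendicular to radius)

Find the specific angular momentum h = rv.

Convert to SI: r = 2.8 Mm = 2.8e+06 m; v = 7022 km/s = 7.022e+06 m/s.
With v perpendicular to r, h = r · v.
h = 2.8e+06 · 7.022e+06 m²/s ≈ 1.966e+13 m²/s.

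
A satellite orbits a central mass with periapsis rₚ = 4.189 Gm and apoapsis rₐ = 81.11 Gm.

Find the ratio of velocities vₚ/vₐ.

Convert to SI: rₚ = 4.189 Gm = 4.189e+09 m; rₐ = 81.11 Gm = 8.111e+10 m.
Conservation of angular momentum gives rₚvₚ = rₐvₐ, so vₚ/vₐ = rₐ/rₚ.
vₚ/vₐ = 8.111e+10 / 4.189e+09 ≈ 19.36.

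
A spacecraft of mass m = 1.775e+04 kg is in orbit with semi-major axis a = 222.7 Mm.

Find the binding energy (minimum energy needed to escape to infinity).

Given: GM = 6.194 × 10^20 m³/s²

Convert to SI: a = 222.7 Mm = 2.227e+08 m.
Total orbital energy is E = −GMm/(2a); binding energy is E_bind = −E = GMm/(2a).
E_bind = 6.194e+20 · 1.775e+04 / (2 · 2.227e+08) J ≈ 2.468e+16 J = 24.68 PJ.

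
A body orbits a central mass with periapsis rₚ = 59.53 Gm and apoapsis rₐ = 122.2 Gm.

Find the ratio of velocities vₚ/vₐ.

Convert to SI: rₚ = 59.53 Gm = 5.953e+10 m; rₐ = 122.2 Gm = 1.222e+11 m.
Conservation of angular momentum gives rₚvₚ = rₐvₐ, so vₚ/vₐ = rₐ/rₚ.
vₚ/vₐ = 1.222e+11 / 5.953e+10 ≈ 2.053.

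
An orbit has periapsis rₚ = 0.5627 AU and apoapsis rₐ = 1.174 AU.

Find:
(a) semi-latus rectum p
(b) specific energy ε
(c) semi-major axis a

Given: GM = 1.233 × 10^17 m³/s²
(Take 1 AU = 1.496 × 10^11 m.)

Convert to SI: rₚ = 0.5627 AU = 8.41799e+10 m; rₐ = 1.174 AU = 1.7563e+11 m.
(a) From a = (rₚ + rₐ)/2 = 1.29905e+11 m and e = (rₐ − rₚ)/(rₐ + rₚ) = 0.351989, p = a(1 − e²) = 1.29905e+11 · (1 − (0.351989)²) ≈ 1.138e+11 m
(b) With a = (rₚ + rₐ)/2 = 1.29905e+11 m, ε = −GM/(2a) = −1.233e+17/(2 · 1.29905e+11) J/kg ≈ -4.746e+05 J/kg
(c) a = (rₚ + rₐ)/2 = (8.41799e+10 + 1.7563e+11)/2 ≈ 1.299e+11 m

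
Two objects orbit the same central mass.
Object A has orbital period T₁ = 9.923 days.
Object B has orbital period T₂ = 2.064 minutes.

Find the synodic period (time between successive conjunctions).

Convert to SI: T₁ = 9.923 days = 857347 s; T₂ = 2.064 minutes = 123.84 s.
T_syn = |T₁ · T₂ / (T₁ − T₂)|.
T_syn = |857347 · 123.84 / (857347 − 123.84)| s ≈ 123.9 s = 2.064 minutes.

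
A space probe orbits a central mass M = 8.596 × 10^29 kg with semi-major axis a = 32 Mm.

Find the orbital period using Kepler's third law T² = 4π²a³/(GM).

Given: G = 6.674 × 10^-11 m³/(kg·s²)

Convert to SI: a = 32 Mm = 3.2e+07 m.
GM = G · M = 6.674e-11 · 8.596e+29 = 5.73697e+19 m³/s².
Kepler's third law: T = 2π √(a³ / GM).
Substituting a = 3.2e+07 m and GM = 5.73697e+19 m³/s²:
T = 2π √((3.2e+07)³ / 5.73697e+19) s
T ≈ 150.2 s = 2.503 minutes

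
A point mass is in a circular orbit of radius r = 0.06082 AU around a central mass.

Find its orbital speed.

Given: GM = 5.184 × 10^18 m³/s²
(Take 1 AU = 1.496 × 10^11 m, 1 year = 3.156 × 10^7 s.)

Convert to SI: r = 0.06082 AU = 9.09867e+09 m.
For a circular orbit, gravity supplies the centripetal force, so v = √(GM / r).
v = √(5.184e+18 / 9.09867e+09) m/s ≈ 2.387e+04 m/s = 5.036 AU/year.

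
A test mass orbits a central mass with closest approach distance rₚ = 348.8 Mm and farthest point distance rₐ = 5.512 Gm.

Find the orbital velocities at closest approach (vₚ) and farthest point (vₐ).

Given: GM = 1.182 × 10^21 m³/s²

Convert to SI: rₚ = 348.8 Mm = 3.488e+08 m; rₐ = 5.512 Gm = 5.512e+09 m.
Use the vis-viva equation v² = GM(2/r − 1/a) with a = (rₚ + rₐ)/2 = (3.488e+08 + 5.512e+09)/2 = 2.9304e+09 m.
vₚ = √(GM · (2/rₚ − 1/a)) = √(1.182e+21 · (2/3.488e+08 − 1/2.9304e+09)) m/s ≈ 2.525e+06 m/s = 2525 km/s.
vₐ = √(GM · (2/rₐ − 1/a)) = √(1.182e+21 · (2/5.512e+09 − 1/2.9304e+09)) m/s ≈ 1.598e+05 m/s = 159.8 km/s.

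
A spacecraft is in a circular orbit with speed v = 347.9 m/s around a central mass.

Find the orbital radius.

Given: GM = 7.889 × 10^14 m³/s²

For a circular orbit, v² = GM / r, so r = GM / v².
r = 7.889e+14 / (347.9)² m ≈ 6.518e+09 m = 6.518 Gm.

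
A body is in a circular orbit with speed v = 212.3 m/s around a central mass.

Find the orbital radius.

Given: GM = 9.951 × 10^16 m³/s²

For a circular orbit, v² = GM / r, so r = GM / v².
r = 9.951e+16 / (212.3)² m ≈ 2.208e+12 m = 2.208 × 10^12 m.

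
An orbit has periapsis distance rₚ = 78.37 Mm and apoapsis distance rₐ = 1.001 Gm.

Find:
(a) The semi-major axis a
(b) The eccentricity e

Convert to SI: rₚ = 78.37 Mm = 7.837e+07 m; rₐ = 1.001 Gm = 1.001e+09 m.
(a) a = (rₚ + rₐ) / 2 = (7.837e+07 + 1.001e+09) / 2 ≈ 5.397e+08 m = 539.7 Mm.
(b) e = (rₐ − rₚ) / (rₐ + rₚ) = (1.001e+09 − 7.837e+07) / (1.001e+09 + 7.837e+07) ≈ 0.8548.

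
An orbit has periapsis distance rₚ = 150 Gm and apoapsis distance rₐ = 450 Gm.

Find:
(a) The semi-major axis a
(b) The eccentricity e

Convert to SI: rₚ = 150 Gm = 1.5e+11 m; rₐ = 450 Gm = 4.5e+11 m.
(a) a = (rₚ + rₐ) / 2 = (1.5e+11 + 4.5e+11) / 2 ≈ 3e+11 m = 300 Gm.
(b) e = (rₐ − rₚ) / (rₐ + rₚ) = (4.5e+11 − 1.5e+11) / (4.5e+11 + 1.5e+11) ≈ 0.5.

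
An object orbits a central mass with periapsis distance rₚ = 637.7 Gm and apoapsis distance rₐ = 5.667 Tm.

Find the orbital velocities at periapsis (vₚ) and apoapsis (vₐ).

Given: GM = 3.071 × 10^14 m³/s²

Convert to SI: rₚ = 637.7 Gm = 6.377e+11 m; rₐ = 5.667 Tm = 5.667e+12 m.
Use the vis-viva equation v² = GM(2/r − 1/a) with a = (rₚ + rₐ)/2 = (6.377e+11 + 5.667e+12)/2 = 3.15235e+12 m.
vₚ = √(GM · (2/rₚ − 1/a)) = √(3.071e+14 · (2/6.377e+11 − 1/3.15235e+12)) m/s ≈ 29.42 m/s = 29.42 m/s.
vₐ = √(GM · (2/rₐ − 1/a)) = √(3.071e+14 · (2/5.667e+12 − 1/3.15235e+12)) m/s ≈ 3.311 m/s = 3.311 m/s.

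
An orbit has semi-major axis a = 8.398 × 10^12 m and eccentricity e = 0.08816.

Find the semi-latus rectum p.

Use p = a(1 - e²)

p = a (1 − e²).
p = 8.398e+12 · (1 − (0.08816)²) = 8.398e+12 · 0.992228 ≈ 8.333e+12 m = 8.333 × 10^12 m.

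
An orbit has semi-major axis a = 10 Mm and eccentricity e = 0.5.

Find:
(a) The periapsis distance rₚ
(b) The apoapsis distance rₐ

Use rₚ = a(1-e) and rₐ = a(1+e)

Convert to SI: a = 10 Mm = 1e+07 m.
(a) rₚ = a(1 − e) = 1e+07 · (1 − 0.5) = 1e+07 · 0.5 ≈ 5e+06 m = 5 Mm.
(b) rₐ = a(1 + e) = 1e+07 · (1 + 0.5) = 1e+07 · 1.5 ≈ 1.5e+07 m = 15 Mm.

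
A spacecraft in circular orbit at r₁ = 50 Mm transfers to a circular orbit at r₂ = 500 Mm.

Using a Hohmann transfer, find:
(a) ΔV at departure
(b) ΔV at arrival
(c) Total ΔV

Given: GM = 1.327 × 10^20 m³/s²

Convert to SI: r₁ = 50 Mm = 5e+07 m; r₂ = 500 Mm = 5e+08 m.
Transfer semi-major axis: a_t = (r₁ + r₂)/2 = (5e+07 + 5e+08)/2 = 2.75e+08 m.
Circular speeds: v₁ = √(GM/r₁) = 1.62911e+06 m/s, v₂ = √(GM/r₂) = 515170 m/s.
Transfer speeds (vis-viva v² = GM(2/r − 1/a_t)): v₁ᵗ = 2.19669e+06 m/s, v₂ᵗ = 219669 m/s.
(a) ΔV₁ = |v₁ᵗ − v₁| ≈ 5.676e+05 m/s = 567.6 km/s.
(b) ΔV₂ = |v₂ − v₂ᵗ| ≈ 2.955e+05 m/s = 295.5 km/s.
(c) ΔV_total = ΔV₁ + ΔV₂ ≈ 8.631e+05 m/s = 863.1 km/s.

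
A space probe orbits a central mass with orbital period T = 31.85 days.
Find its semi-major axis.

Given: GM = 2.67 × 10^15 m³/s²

Convert to SI: T = 31.85 days = 2.75184e+06 s.
Invert Kepler's third law: a = (GM · T² / (4π²))^(1/3).
Substituting T = 2.75184e+06 s and GM = 2.67e+15 m³/s²:
a = (2.67e+15 · (2.75184e+06)² / (4π²))^(1/3) m
a ≈ 8.001e+08 m = 800.1 Mm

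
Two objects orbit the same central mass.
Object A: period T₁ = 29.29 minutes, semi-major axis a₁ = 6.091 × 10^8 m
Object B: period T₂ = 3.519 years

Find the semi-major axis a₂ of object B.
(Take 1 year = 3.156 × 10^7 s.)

Convert to SI: T₁ = 29.29 minutes = 1757.4 s; T₂ = 3.519 years = 1.1106e+08 s.
Kepler's third law: (T₁/T₂)² = (a₁/a₂)³ ⇒ a₂ = a₁ · (T₂/T₁)^(2/3).
T₂/T₁ = 1.1106e+08 / 1757.4 = 63195.4.
a₂ = 6.091e+08 · (63195.4)^(2/3) m ≈ 9.664e+11 m = 9.664 × 10^11 m.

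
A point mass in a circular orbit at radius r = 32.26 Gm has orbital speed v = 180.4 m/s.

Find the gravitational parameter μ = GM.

Convert to SI: r = 32.26 Gm = 3.226e+10 m.
For a circular orbit v² = GM/r, so GM = v² · r.
GM = (180.4)² · 3.226e+10 m³/s² ≈ 1.05e+15 m³/s² = 1.05 × 10^15 m³/s².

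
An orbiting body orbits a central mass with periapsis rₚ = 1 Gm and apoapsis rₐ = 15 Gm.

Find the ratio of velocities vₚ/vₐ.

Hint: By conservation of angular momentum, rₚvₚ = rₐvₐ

Convert to SI: rₚ = 1 Gm = 1e+09 m; rₐ = 15 Gm = 1.5e+10 m.
Conservation of angular momentum gives rₚvₚ = rₐvₐ, so vₚ/vₐ = rₐ/rₚ.
vₚ/vₐ = 1.5e+10 / 1e+09 ≈ 15.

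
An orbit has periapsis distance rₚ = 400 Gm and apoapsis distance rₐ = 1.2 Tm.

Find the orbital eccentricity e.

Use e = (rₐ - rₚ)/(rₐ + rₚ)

Convert to SI: rₚ = 400 Gm = 4e+11 m; rₐ = 1.2 Tm = 1.2e+12 m.
e = (rₐ − rₚ) / (rₐ + rₚ).
e = (1.2e+12 − 4e+11) / (1.2e+12 + 4e+11) = 8e+11 / 1.6e+12 ≈ 0.5.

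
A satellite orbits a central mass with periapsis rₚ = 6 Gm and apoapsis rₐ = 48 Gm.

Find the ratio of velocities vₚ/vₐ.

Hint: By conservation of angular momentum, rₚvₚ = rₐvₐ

Convert to SI: rₚ = 6 Gm = 6e+09 m; rₐ = 48 Gm = 4.8e+10 m.
Conservation of angular momentum gives rₚvₚ = rₐvₐ, so vₚ/vₐ = rₐ/rₚ.
vₚ/vₐ = 4.8e+10 / 6e+09 ≈ 8.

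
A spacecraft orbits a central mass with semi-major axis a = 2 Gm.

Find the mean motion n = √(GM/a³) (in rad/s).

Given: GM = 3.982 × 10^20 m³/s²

Convert to SI: a = 2 Gm = 2e+09 m.
n = √(GM / a³).
n = √(3.982e+20 / (2e+09)³) rad/s ≈ 0.0002231 rad/s.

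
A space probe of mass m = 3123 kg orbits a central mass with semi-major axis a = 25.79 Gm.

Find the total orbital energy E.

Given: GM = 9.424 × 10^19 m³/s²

Convert to SI: a = 25.79 Gm = 2.579e+10 m.
E = −GMm / (2a).
E = −9.424e+19 · 3123 / (2 · 2.579e+10) J ≈ -5.706e+12 J = -5.706 TJ.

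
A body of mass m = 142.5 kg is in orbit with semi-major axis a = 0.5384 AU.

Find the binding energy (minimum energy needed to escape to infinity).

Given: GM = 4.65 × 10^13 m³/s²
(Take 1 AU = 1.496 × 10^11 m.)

Convert to SI: a = 0.5384 AU = 8.05446e+10 m.
Total orbital energy is E = −GMm/(2a); binding energy is E_bind = −E = GMm/(2a).
E_bind = 4.65e+13 · 142.5 / (2 · 8.05446e+10) J ≈ 4.113e+04 J = 41.13 kJ.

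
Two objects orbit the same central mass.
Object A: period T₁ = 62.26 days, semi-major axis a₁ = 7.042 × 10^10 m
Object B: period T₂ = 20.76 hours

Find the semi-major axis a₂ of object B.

Convert to SI: T₁ = 62.26 days = 5.37926e+06 s; T₂ = 20.76 hours = 74736 s.
Kepler's third law: (T₁/T₂)² = (a₁/a₂)³ ⇒ a₂ = a₁ · (T₂/T₁)^(2/3).
T₂/T₁ = 74736 / 5.37926e+06 = 0.0138934.
a₂ = 7.042e+10 · (0.0138934)^(2/3) m ≈ 4.07e+09 m = 4.07 × 10^9 m.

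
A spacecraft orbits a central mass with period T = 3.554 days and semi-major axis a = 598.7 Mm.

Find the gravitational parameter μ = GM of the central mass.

Convert to SI: T = 3.554 days = 307066 s; a = 598.7 Mm = 5.987e+08 m.
GM = 4π² · a³ / T².
GM = 4π² · (5.987e+08)³ / (307066)² m³/s² ≈ 8.985e+16 m³/s² = 8.985 × 10^16 m³/s².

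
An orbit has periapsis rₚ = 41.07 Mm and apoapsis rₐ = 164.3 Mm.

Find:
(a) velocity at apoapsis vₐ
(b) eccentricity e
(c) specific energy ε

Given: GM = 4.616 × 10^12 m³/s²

Convert to SI: rₚ = 41.07 Mm = 4.107e+07 m; rₐ = 164.3 Mm = 1.643e+08 m.
(a) With a = (rₚ + rₐ)/2 = 1.02685e+08 m, vₐ = √(GM (2/rₐ − 1/a)) = √(4.616e+12 · (2/1.643e+08 − 1/1.02685e+08)) m/s ≈ 106 m/s
(b) e = (rₐ − rₚ)/(rₐ + rₚ) = (1.643e+08 − 4.107e+07)/(1.643e+08 + 4.107e+07) ≈ 0.6
(c) With a = (rₚ + rₐ)/2 = 1.02685e+08 m, ε = −GM/(2a) = −4.616e+12/(2 · 1.02685e+08) J/kg ≈ -2.248e+04 J/kg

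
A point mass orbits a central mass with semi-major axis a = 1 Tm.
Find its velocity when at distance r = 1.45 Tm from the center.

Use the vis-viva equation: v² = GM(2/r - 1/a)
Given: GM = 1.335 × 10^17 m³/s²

Convert to SI: a = 1 Tm = 1e+12 m; r = 1.45 Tm = 1.45e+12 m.
Vis-viva: v = √(GM · (2/r − 1/a)).
2/r − 1/a = 2/1.45e+12 − 1/1e+12 = 3.7931e-13 m⁻¹.
v = √(1.335e+17 · 3.7931e-13) m/s ≈ 225 m/s = 225 m/s.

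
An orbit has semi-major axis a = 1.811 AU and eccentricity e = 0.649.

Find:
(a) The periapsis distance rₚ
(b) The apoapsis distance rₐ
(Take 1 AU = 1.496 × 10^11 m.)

Convert to SI: a = 1.811 AU = 2.70926e+11 m.
(a) rₚ = a(1 − e) = 2.70926e+11 · (1 − 0.649) = 2.70926e+11 · 0.351 ≈ 9.509e+10 m = 0.6357 AU.
(b) rₐ = a(1 + e) = 2.70926e+11 · (1 + 0.649) = 2.70926e+11 · 1.649 ≈ 4.468e+11 m = 2.986 AU.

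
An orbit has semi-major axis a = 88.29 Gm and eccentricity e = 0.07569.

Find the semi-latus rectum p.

Convert to SI: a = 88.29 Gm = 8.829e+10 m.
p = a (1 − e²).
p = 8.829e+10 · (1 − (0.07569)²) = 8.829e+10 · 0.994271 ≈ 8.778e+10 m = 87.78 Gm.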